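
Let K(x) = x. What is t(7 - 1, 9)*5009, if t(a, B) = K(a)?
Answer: 30054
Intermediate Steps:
t(a, B) = a
t(7 - 1, 9)*5009 = (7 - 1)*5009 = 6*5009 = 30054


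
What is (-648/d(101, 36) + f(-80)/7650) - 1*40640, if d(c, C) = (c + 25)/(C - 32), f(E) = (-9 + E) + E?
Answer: -2177374783/53550 ≈ -40661.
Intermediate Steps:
f(E) = -9 + 2*E
d(c, C) = (25 + c)/(-32 + C)
(-648/d(101, 36) + f(-80)/7650) - 1*40640 = (-648*(-32 + 36)/(25 + 101) + (-9 + 2*(-80))/7650) - 1*40640 = (-648/(126/4) + (-9 - 160)*(1/7650)) - 40640 = (-648/((¼)*126) - 169*1/7650) - 40640 = (-648/63/2 - 169/7650) - 40640 = (-648*2/63 - 169/7650) - 40640 = (-144/7 - 169/7650) - 40640 = -1102783/53550 - 40640 = -2177374783/53550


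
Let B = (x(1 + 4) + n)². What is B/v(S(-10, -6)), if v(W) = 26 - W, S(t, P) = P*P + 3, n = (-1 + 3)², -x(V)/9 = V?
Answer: -1681/13 ≈ -129.31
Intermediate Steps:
x(V) = -9*V
n = 4 (n = 2² = 4)
S(t, P) = 3 + P² (S(t, P) = P² + 3 = 3 + P²)
B = 1681 (B = (-9*(1 + 4) + 4)² = (-9*5 + 4)² = (-45 + 4)² = (-41)² = 1681)
B/v(S(-10, -6)) = 1681/(26 - (3 + (-6)²)) = 1681/(26 - (3 + 36)) = 1681/(26 - 1*39) = 1681/(26 - 39) = 1681/(-13) = 1681*(-1/13) = -1681/13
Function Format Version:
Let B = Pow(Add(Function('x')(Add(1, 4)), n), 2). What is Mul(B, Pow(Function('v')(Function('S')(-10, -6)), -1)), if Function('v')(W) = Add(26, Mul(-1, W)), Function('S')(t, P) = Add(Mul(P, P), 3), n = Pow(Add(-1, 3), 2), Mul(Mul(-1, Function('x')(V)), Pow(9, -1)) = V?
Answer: Rational(-1681, 13) ≈ -129.31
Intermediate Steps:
Function('x')(V) = Mul(-9, V)
n = 4 (n = Pow(2, 2) = 4)
Function('S')(t, P) = Add(3, Pow(P, 2)) (Function('S')(t, P) = Add(Pow(P, 2), 3) = Add(3, Pow(P, 2)))
B = 1681 (B = Pow(Add(Mul(-9, Add(1, 4)), 4), 2) = Pow(Add(Mul(-9, 5), 4), 2) = Pow(Add(-45, 4), 2) = Pow(-41, 2) = 1681)
Mul(B, Pow(Function('v')(Function('S')(-10, -6)), -1)) = Mul(1681, Pow(Add(26, Mul(-1, Add(3, Pow(-6, 2)))), -1)) = Mul(1681, Pow(Add(26, Mul(-1, Add(3, 36))), -1)) = Mul(1681, Pow(Add(26, Mul(-1, 39)), -1)) = Mul(1681, Pow(Add(26, -39), -1)) = Mul(1681, Pow(-13, -1)) = Mul(1681, Rational(-1, 13)) = Rational(-1681, 13)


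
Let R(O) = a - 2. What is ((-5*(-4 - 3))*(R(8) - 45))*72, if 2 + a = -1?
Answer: -126000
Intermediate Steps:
a = -3 (a = -2 - 1 = -3)
R(O) = -5 (R(O) = -3 - 2 = -5)
((-5*(-4 - 3))*(R(8) - 45))*72 = ((-5*(-4 - 3))*(-5 - 45))*72 = (-5*(-7)*(-50))*72 = (35*(-50))*72 = -1750*72 = -126000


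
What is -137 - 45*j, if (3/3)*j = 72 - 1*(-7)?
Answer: -3692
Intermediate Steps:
j = 79 (j = 72 - 1*(-7) = 72 + 7 = 79)
-137 - 45*j = -137 - 45*79 = -137 - 3555 = -3692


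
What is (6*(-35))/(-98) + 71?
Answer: 512/7 ≈ 73.143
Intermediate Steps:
(6*(-35))/(-98) + 71 = -210*(-1/98) + 71 = 15/7 + 71 = 512/7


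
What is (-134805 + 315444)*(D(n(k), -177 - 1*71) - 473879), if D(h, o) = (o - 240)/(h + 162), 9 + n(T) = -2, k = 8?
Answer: -12925843482663/151 ≈ -8.5602e+10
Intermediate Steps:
n(T) = -11 (n(T) = -9 - 2 = -11)
D(h, o) = (-240 + o)/(162 + h)
(-134805 + 315444)*(D(n(k), -177 - 1*71) - 473879) = (-134805 + 315444)*((-240 + (-177 - 1*71))/(162 - 11) - 473879) = 180639*((-240 + (-177 - 71))/151 - 473879) = 180639*((-240 - 248)/151 - 473879) = 180639*((1/151)*(-488) - 473879) = 180639*(-488/151 - 473879) = 180639*(-71556217/151) = -12925843482663/151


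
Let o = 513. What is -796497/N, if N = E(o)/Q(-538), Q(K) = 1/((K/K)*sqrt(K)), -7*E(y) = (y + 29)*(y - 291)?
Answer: -1858493*I*sqrt(538)/21578104 ≈ -1.9977*I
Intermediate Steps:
E(y) = -(-291 + y)*(29 + y)/7 (E(y) = -(y + 29)*(y - 291)/7 = -(29 + y)*(-291 + y)/7 = -(-291 + y)*(29 + y)/7)
Q(K) = 1/sqrt(K) (Q(K) = 1/(1*sqrt(K)) = 1/(sqrt(K)) = 1/sqrt(K))
N = -120324*I*sqrt(538)/7 (N = (8439/7 - 1/7*513**2 + (262/7)*513)/(1/sqrt(-538)) = (8439/7 - 1/7*263169 + 134406/7)/((-I*sqrt(538)/538)) = (8439/7 - 263169/7 + 134406/7)*(I*sqrt(538)) = -120324*I*sqrt(538)/7 ≈ -3.987e+5*I)
-796497/N = -796497*7*I*sqrt(538)/64734312 = -1858493*I*sqrt(538)/21578104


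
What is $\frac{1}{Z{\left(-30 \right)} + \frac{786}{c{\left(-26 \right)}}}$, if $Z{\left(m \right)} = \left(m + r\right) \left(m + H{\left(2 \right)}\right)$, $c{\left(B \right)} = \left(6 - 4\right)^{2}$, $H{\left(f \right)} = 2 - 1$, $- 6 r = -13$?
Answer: $\frac{3}{3011} \approx 0.00099635$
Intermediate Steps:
$r = \frac{13}{6}$ ($r = \left(- \frac{1}{6}\right) \left(-13\right) = \frac{13}{6} \approx 2.1667$)
$H{\left(f \right)} = 1$ ($H{\left(f \right)} = 2 - 1 = 1$)
$c{\left(B \right)} = 4$ ($c{\left(B \right)} = 2^{2} = 4$)
$Z{\left(m \right)} = \left(1 + m\right) \left(\frac{13}{6} + m\right)$ ($Z{\left(m \right)} = \left(m + \frac{13}{6}\right) \left(m + 1\right) = \left(\frac{13}{6} + m\right) \left(1 + m\right) = \left(1 + m\right) \left(\frac{13}{6} + m\right)$)
$\frac{1}{Z{\left(-30 \right)} + \frac{786}{c{\left(-26 \right)}}} = \frac{1}{\left(\frac{13}{6} + \left(-30\right)^{2} + \frac{19}{6} \left(-30\right)\right) + \frac{786}{4}} = \frac{1}{\left(\frac{13}{6} + 900 - 95\right) + 786 \cdot \frac{1}{4}} = \frac{1}{\frac{4843}{6} + \frac{393}{2}} = \frac{1}{\frac{3011}{3}} = \frac{3}{3011}$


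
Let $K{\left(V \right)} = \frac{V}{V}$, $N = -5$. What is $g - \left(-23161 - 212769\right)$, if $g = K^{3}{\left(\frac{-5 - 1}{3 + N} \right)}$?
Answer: $235931$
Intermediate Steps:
$K{\left(V \right)} = 1$
$g = 1$ ($g = 1^{3} = 1$)
$g - \left(-23161 - 212769\right) = 1 - \left(-23161 - 212769\right) = 1 - -235930 = 1 + 235930 = 235931$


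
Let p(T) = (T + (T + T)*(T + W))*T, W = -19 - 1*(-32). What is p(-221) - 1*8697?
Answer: -20277712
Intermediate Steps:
W = 13 (W = -19 + 32 = 13)
p(T) = T*(T + 2*T*(13 + T)) (p(T) = (T + (T + T)*(T + 13))*T = (T + (2*T)*(13 + T))*T = (T + 2*T*(13 + T))*T = T*(T + 2*T*(13 + T)))
p(-221) - 1*8697 = (-221)**2*(27 + 2*(-221)) - 1*8697 = 48841*(27 - 442) - 8697 = 48841*(-415) - 8697 = -20269015 - 8697 = -20277712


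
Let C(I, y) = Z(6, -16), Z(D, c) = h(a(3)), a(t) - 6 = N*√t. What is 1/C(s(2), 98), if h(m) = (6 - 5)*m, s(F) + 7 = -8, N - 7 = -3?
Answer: -½ + √3/3 ≈ 0.077350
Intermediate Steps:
N = 4 (N = 7 - 3 = 4)
s(F) = -15 (s(F) = -7 - 8 = -15)
a(t) = 6 + 4*√t
h(m) = m (h(m) = 1*m = m)
Z(D, c) = 6 + 4*√3
C(I, y) = 6 + 4*√3
1/C(s(2), 98) = 1/(6 + 4*√3)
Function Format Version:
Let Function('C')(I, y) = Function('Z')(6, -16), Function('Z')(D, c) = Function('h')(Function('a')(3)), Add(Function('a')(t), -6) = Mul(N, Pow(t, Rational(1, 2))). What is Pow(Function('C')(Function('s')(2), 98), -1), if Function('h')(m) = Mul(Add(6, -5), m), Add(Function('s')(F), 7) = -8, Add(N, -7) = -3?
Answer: Add(Rational(-1, 2), Mul(Rational(1, 3), Pow(3, Rational(1, 2)))) ≈ 0.077350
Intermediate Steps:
N = 4 (N = Add(7, -3) = 4)
Function('s')(F) = -15 (Function('s')(F) = Add(-7, -8) = -15)
Function('a')(t) = Add(6, Mul(4, Pow(t, Rational(1, 2))))
Function('h')(m) = m (Function('h')(m) = Mul(1, m) = m)
Function('Z')(D, c) = Add(6, Mul(4, Pow(3, Rational(1, 2))))
Function('C')(I, y) = Add(6, Mul(4, Pow(3, Rational(1, 2))))
Pow(Function('C')(Function('s')(2), 98), -1) = Pow(Add(6, Mul(4, Pow(3, Rational(1, 2)))), -1)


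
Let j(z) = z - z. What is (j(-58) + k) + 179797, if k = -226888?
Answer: -47091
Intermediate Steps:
j(z) = 0
(j(-58) + k) + 179797 = (0 - 226888) + 179797 = -226888 + 179797 = -47091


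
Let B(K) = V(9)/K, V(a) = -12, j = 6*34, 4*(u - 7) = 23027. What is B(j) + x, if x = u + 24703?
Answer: 2071735/68 ≈ 30467.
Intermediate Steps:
u = 23055/4 (u = 7 + (¼)*23027 = 7 + 23027/4 = 23055/4 ≈ 5763.8)
j = 204
B(K) = -12/K
x = 121867/4 (x = 23055/4 + 24703 = 121867/4 ≈ 30467.)
B(j) + x = -12/204 + 121867/4 = -12*1/204 + 121867/4 = -1/17 + 121867/4 = 2071735/68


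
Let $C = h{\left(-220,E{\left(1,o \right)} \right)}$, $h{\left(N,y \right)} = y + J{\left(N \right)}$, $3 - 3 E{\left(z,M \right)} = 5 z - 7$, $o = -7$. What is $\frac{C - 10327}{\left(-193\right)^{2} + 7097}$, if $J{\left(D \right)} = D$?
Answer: $- \frac{15818}{66519} \approx -0.2378$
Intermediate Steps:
$E{\left(z,M \right)} = \frac{10}{3} - \frac{5 z}{3}$ ($E{\left(z,M \right)} = 1 - \frac{5 z - 7}{3} = 1 - \frac{-7 + 5 z}{3} = 1 - \left(- \frac{7}{3} + \frac{5 z}{3}\right) = \frac{10}{3} - \frac{5 z}{3}$)
$h{\left(N,y \right)} = N + y$ ($h{\left(N,y \right)} = y + N = N + y$)
$C = - \frac{655}{3}$ ($C = -220 + \left(\frac{10}{3} - \frac{5}{3}\right) = -220 + \frac{5}{3} = - \frac{655}{3} \approx -218.33$)
$\frac{C - 10327}{\left(-193\right)^{2} + 7097} = \frac{- \frac{655}{3} - 10327}{\left(-193\right)^{2} + 7097} = - \frac{31636}{3 \left(37249 + 7097\right)} = - \frac{31636}{3 \cdot 44346} = \left(- \frac{31636}{3}\right) \frac{1}{44346} = - \frac{15818}{66519}$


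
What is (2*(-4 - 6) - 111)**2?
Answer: 17161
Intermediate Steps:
(2*(-4 - 6) - 111)**2 = (2*(-10) - 111)**2 = (-20 - 111)**2 = (-131)**2 = 17161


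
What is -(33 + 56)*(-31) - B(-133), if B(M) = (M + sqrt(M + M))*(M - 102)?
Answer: -28496 + 235*I*sqrt(266) ≈ -28496.0 + 3832.7*I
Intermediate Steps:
B(M) = (-102 + M)*(M + sqrt(2)*sqrt(M)) (B(M) = (M + sqrt(2*M))*(-102 + M) = (M + sqrt(2)*sqrt(M))*(-102 + M) = (-102 + M)*(M + sqrt(2)*sqrt(M)))
-(33 + 56)*(-31) - B(-133) = -(33 + 56)*(-31) - ((-133)**2 - 102*(-133) + sqrt(2)*(-133)**(3/2) - 102*sqrt(2)*sqrt(-133)) = -89*(-31) - (17689 + 13566 + sqrt(2)*(-133*I*sqrt(133)) - 102*sqrt(2)*I*sqrt(133)) = -1*(-2759) - (17689 + 13566 - 133*I*sqrt(266) - 102*I*sqrt(266)) = 2759 - (31255 - 235*I*sqrt(266)) = 2759 + (-31255 + 235*I*sqrt(266)) = -28496 + 235*I*sqrt(266)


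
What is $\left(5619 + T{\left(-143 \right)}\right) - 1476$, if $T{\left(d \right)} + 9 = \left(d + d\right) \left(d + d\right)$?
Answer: $85930$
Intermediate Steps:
$T{\left(d \right)} = -9 + 4 d^{2}$ ($T{\left(d \right)} = -9 + \left(d + d\right) \left(d + d\right) = -9 + 2 d 2 d = -9 + 4 d^{2}$)
$\left(5619 + T{\left(-143 \right)}\right) - 1476 = \left(5619 - \left(9 - 4 \left(-143\right)^{2}\right)\right) - 1476 = \left(5619 + \left(-9 + 4 \cdot 20449\right)\right) - 1476 = \left(5619 + \left(-9 + 81796\right)\right) - 1476 = \left(5619 + 81787\right) - 1476 = 87406 - 1476 = 85930$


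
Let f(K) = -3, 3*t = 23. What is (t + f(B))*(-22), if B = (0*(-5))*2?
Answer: -308/3 ≈ -102.67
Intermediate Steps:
B = 0 (B = 0*2 = 0)
t = 23/3 (t = (⅓)*23 = 23/3 ≈ 7.6667)
(t + f(B))*(-22) = (23/3 - 3)*(-22) = (14/3)*(-22) = -308/3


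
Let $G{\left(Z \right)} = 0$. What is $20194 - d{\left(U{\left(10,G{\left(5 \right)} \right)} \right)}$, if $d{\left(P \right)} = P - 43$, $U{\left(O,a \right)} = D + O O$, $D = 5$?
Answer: $20132$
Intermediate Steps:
$U{\left(O,a \right)} = 5 + O^{2}$ ($U{\left(O,a \right)} = 5 + O O = 5 + O^{2}$)
$d{\left(P \right)} = -43 + P$ ($d{\left(P \right)} = P - 43 = -43 + P$)
$20194 - d{\left(U{\left(10,G{\left(5 \right)} \right)} \right)} = 20194 - \left(-43 + \left(5 + 10^{2}\right)\right) = 20194 - \left(-43 + \left(5 + 100\right)\right) = 20194 - \left(-43 + 105\right) = 20194 - 62 = 20132$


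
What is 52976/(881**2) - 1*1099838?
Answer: -853651308942/776161 ≈ -1.0998e+6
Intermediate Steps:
52976/(881**2) - 1*1099838 = 52976/776161 - 1099838 = -853651308942/776161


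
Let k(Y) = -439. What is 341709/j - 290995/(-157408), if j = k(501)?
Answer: -53659983467/69102112 ≈ -776.53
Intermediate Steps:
j = -439
341709/j - 290995/(-157408) = 341709/(-439) - 290995/(-157408) = 341709*(-1/439) - 290995*(-1/157408) = -341709/439 + 290995/157408 = -53659983467/69102112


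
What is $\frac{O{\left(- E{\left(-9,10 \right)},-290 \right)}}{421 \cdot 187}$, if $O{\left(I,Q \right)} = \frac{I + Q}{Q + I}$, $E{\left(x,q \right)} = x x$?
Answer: $\frac{1}{78727} \approx 1.2702 \cdot 10^{-5}$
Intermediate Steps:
$E{\left(x,q \right)} = x^{2}$
$O{\left(I,Q \right)} = 1$ ($O{\left(I,Q \right)} = \frac{I + Q}{I + Q} = 1$)
$\frac{O{\left(- E{\left(-9,10 \right)},-290 \right)}}{421 \cdot 187} = 1 \frac{1}{421 \cdot 187} = 1 \cdot \frac{1}{78727} = \frac{1}{78727}$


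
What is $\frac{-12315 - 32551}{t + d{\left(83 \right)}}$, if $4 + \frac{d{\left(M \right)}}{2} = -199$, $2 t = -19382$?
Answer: $\frac{44866}{10097} \approx 4.4435$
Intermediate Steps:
$t = -9691$ ($t = \frac{1}{2} \left(-19382\right) = -9691$)
$d{\left(M \right)} = -406$ ($d{\left(M \right)} = -8 + 2 \left(-199\right) = -8 - 398 = -406$)
$\frac{-12315 - 32551}{t + d{\left(83 \right)}} = \frac{-12315 - 32551}{-9691 - 406} = - \frac{44866}{-10097} = \left(-44866\right) \left(- \frac{1}{10097}\right) = \frac{44866}{10097}$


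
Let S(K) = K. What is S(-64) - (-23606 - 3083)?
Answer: 26625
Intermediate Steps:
S(-64) - (-23606 - 3083) = -64 - (-23606 - 3083) = -64 - 1*(-26689) = -64 + 26689 = 26625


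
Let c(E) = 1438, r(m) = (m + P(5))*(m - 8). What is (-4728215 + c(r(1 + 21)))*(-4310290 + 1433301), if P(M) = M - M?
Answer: 13598885434453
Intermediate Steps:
P(M) = 0
r(m) = m*(-8 + m) (r(m) = (m + 0)*(m - 8) = m*(-8 + m))
(-4728215 + c(r(1 + 21)))*(-4310290 + 1433301) = (-4728215 + 1438)*(-4310290 + 1433301) = -4726777*(-2876989) = 13598885434453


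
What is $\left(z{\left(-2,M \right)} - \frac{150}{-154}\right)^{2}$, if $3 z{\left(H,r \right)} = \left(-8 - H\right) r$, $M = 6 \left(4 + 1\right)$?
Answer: $\frac{20657025}{5929} \approx 3484.1$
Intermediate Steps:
$M = 30$ ($M = 6 \cdot 5 = 30$)
$z{\left(H,r \right)} = \frac{r \left(-8 - H\right)}{3}$ ($z{\left(H,r \right)} = \frac{\left(-8 - H\right) r}{3} = \frac{r \left(-8 - H\right)}{3}$)
$\left(z{\left(-2,M \right)} - \frac{150}{-154}\right)^{2} = \left(\left(- \frac{1}{3}\right) 30 \left(8 - 2\right) - \frac{150}{-154}\right)^{2} = \left(\left(- \frac{1}{3}\right) 30 \cdot 6 - - \frac{75}{77}\right)^{2} = \left(-60 + \frac{75}{77}\right)^{2} = \left(- \frac{4545}{77}\right)^{2} = \frac{20657025}{5929}$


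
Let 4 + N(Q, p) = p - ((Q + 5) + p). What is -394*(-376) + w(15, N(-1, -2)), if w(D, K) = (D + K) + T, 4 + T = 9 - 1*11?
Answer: 148145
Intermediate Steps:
T = -6 (T = -4 + (9 - 1*11) = -4 + (9 - 11) = -4 - 2 = -6)
N(Q, p) = -9 - Q (N(Q, p) = -4 + (p - ((Q + 5) + p)) = -4 + (p - ((5 + Q) + p)) = -4 + (p - (5 + Q + p)) = -4 + (p + (-5 - Q - p)) = -4 + (-5 - Q) = -9 - Q)
w(D, K) = -6 + D + K (w(D, K) = (D + K) - 6 = -6 + D + K)
-394*(-376) + w(15, N(-1, -2)) = -394*(-376) + (-6 + 15 + (-9 - 1*(-1))) = 148144 + (-6 + 15 + (-9 + 1)) = 148144 + (-6 + 15 - 8) = 148144 + 1 = 148145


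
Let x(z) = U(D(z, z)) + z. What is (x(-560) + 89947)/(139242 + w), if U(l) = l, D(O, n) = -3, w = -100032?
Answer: 44692/19605 ≈ 2.2796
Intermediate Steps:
x(z) = -3 + z
(x(-560) + 89947)/(139242 + w) = ((-3 - 560) + 89947)/(139242 - 100032) = (-563 + 89947)/39210 = 89384*(1/39210) = 44692/19605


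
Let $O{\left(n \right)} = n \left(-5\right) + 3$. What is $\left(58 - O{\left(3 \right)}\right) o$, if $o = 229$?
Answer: $16030$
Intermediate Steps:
$O{\left(n \right)} = 3 - 5 n$ ($O{\left(n \right)} = - 5 n + 3 = 3 - 5 n$)
$\left(58 - O{\left(3 \right)}\right) o = \left(58 - \left(3 - 15\right)\right) 229 = \left(58 - -12\right) 229 = \left(58 + 12\right) 229 = 70 \cdot 229 = 16030$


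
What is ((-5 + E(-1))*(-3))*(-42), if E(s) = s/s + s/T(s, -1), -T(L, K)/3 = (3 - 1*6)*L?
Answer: -490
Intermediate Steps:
T(L, K) = 9*L (T(L, K) = -3*(3 - 1*6)*L = -3*(3 - 6)*L = -(-9)*L = 9*L)
E(s) = 10/9 (E(s) = s/s + s/((9*s)) = 1 + s*(1/(9*s)) = 1 + 1/9 = 10/9)
((-5 + E(-1))*(-3))*(-42) = ((-5 + 10/9)*(-3))*(-42) = -35/9*(-3)*(-42) = (35/3)*(-42) = -490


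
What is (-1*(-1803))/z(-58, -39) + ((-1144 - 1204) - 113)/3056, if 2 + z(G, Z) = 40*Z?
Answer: -4677025/2386736 ≈ -1.9596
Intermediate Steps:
z(G, Z) = -2 + 40*Z
(-1*(-1803))/z(-58, -39) + ((-1144 - 1204) - 113)/3056 = (-1*(-1803))/(-2 + 40*(-39)) + ((-1144 - 1204) - 113)/3056 = 1803/(-2 - 1560) + (-2348 - 113)*(1/3056) = 1803/(-1562) - 2461*1/3056 = 1803*(-1/1562) - 2461/3056 = -1803/1562 - 2461/3056 = -4677025/2386736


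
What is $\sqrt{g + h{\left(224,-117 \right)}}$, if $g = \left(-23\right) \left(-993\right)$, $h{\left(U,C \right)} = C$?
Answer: $\sqrt{22722} \approx 150.74$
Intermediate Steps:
$g = 22839$
$\sqrt{g + h{\left(224,-117 \right)}} = \sqrt{22839 - 117} = \sqrt{22722}$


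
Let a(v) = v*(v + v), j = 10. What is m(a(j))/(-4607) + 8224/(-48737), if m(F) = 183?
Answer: -46806839/224531359 ≈ -0.20846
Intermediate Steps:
a(v) = 2*v² (a(v) = v*(2*v) = 2*v²)
m(a(j))/(-4607) + 8224/(-48737) = 183/(-4607) + 8224/(-48737) = 183*(-1/4607) + 8224*(-1/48737) = -183/4607 - 8224/48737 = -46806839/224531359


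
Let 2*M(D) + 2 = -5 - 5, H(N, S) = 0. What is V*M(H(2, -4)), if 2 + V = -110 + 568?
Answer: -2736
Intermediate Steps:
M(D) = -6 (M(D) = -1 + (-5 - 5)/2 = -1 + (½)*(-10) = -1 - 5 = -6)
V = 456 (V = -2 + (-110 + 568) = -2 + 458 = 456)
V*M(H(2, -4)) = 456*(-6) = -2736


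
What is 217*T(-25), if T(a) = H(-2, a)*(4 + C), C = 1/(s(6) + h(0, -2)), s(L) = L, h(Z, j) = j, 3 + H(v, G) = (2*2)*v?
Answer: -40579/4 ≈ -10145.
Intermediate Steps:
H(v, G) = -3 + 4*v (H(v, G) = -3 + (2*2)*v = -3 + 4*v)
C = ¼ (C = 1/(6 - 2) = 1/4 = ¼ ≈ 0.25000)
T(a) = -187/4 (T(a) = (-3 + 4*(-2))*(4 + ¼) = (-3 - 8)*(17/4) = -11*17/4 = -187/4)
217*T(-25) = 217*(-187/4) = -40579/4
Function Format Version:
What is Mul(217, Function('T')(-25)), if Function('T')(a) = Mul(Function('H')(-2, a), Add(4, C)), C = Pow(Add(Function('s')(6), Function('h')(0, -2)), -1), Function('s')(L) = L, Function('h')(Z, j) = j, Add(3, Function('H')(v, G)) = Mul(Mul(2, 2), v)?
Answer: Rational(-40579, 4) ≈ -10145.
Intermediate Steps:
Function('H')(v, G) = Add(-3, Mul(4, v)) (Function('H')(v, G) = Add(-3, Mul(Mul(2, 2), v)) = Add(-3, Mul(4, v)))
C = Rational(1, 4) (C = Pow(Add(6, -2), -1) = Pow(4, -1) = Rational(1, 4) ≈ 0.25000)
Function('T')(a) = Rational(-187, 4) (Function('T')(a) = Mul(Add(-3, Mul(4, -2)), Add(4, Rational(1, 4))) = Mul(Add(-3, -8), Rational(17, 4)) = Mul(-11, Rational(17, 4)) = Rational(-187, 4))
Mul(217, Function('T')(-25)) = Mul(217, Rational(-187, 4)) = Rational(-40579, 4)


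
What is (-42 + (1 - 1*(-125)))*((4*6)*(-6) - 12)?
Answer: -13104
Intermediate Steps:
(-42 + (1 - 1*(-125)))*((4*6)*(-6) - 12) = (-42 + (1 + 125))*(24*(-6) - 12) = (-42 + 126)*(-144 - 12) = 84*(-156) = -13104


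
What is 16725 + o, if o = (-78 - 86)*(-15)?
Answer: 19185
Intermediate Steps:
o = 2460 (o = -164*(-15) = 2460)
16725 + o = 16725 + 2460 = 19185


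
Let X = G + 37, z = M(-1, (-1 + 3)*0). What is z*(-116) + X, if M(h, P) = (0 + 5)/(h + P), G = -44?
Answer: 573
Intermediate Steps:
M(h, P) = 5/(P + h)
z = -5 (z = 5/((-1 + 3)*0 - 1) = 5/(2*0 - 1) = 5/(0 - 1) = 5/(-1) = 5*(-1) = -5)
X = -7 (X = -44 + 37 = -7)
z*(-116) + X = -5*(-116) - 7 = 580 - 7 = 573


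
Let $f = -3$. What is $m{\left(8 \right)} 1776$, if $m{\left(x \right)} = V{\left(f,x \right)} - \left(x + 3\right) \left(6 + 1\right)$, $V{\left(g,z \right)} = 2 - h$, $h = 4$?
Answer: $-140304$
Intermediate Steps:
$V{\left(g,z \right)} = -2$ ($V{\left(g,z \right)} = 2 - 4 = -2$)
$m{\left(x \right)} = -23 - 7 x$ ($m{\left(x \right)} = -2 - \left(x + 3\right) \left(6 + 1\right) = -2 - \left(3 + x\right) 7 = -2 - \left(21 + 7 x\right) = -23 - 7 x$)
$m{\left(8 \right)} 1776 = \left(-23 - 56\right) 1776 = \left(-79\right) 1776 = -140304$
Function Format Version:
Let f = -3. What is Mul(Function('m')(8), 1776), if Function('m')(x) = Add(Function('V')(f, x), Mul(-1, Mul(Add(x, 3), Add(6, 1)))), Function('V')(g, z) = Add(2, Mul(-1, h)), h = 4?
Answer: -140304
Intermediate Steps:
Function('V')(g, z) = -2 (Function('V')(g, z) = Add(2, Mul(-1, 4)) = Add(2, -4) = -2)
Function('m')(x) = Add(-23, Mul(-7, x)) (Function('m')(x) = Add(-2, Mul(-1, Mul(Add(x, 3), Add(6, 1)))) = Add(-2, Mul(-1, Mul(Add(3, x), 7))) = Add(-2, Mul(-1, Add(21, Mul(7, x)))) = Add(-2, Add(-21, Mul(-7, x))) = Add(-23, Mul(-7, x)))
Mul(Function('m')(8), 1776) = Mul(Add(-23, Mul(-7, 8)), 1776) = Mul(Add(-23, -56), 1776) = Mul(-79, 1776) = -140304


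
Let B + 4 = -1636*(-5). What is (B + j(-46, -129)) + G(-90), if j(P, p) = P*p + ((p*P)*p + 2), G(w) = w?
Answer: -751464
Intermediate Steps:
j(P, p) = 2 + P*p + P*p² (j(P, p) = P*p + ((P*p)*p + 2) = P*p + (P*p² + 2) = P*p + (2 + P*p²) = 2 + P*p + P*p²)
B = 8176 (B = -4 - 1636*(-5) = -4 + 8180 = 8176)
(B + j(-46, -129)) + G(-90) = (8176 + (2 - 46*(-129) - 46*(-129)²)) - 90 = (8176 + (2 + 5934 - 46*16641)) - 90 = (8176 + (2 + 5934 - 765486)) - 90 = (8176 - 759550) - 90 = -751374 - 90 = -751464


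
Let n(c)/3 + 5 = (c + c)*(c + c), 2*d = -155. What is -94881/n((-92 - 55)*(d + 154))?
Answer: -31627/505845076 ≈ -6.2523e-5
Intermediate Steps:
d = -155/2 (d = (½)*(-155) = -155/2 ≈ -77.500)
n(c) = -15 + 12*c² (n(c) = -15 + 3*((c + c)*(c + c)) = -15 + 3*((2*c)*(2*c)) = -15 + 3*(4*c²) = -15 + 12*c²)
-94881/n((-92 - 55)*(d + 154)) = -94881/(-15 + 12*((-92 - 55)*(-155/2 + 154))²) = -94881/(-15 + 12*(-147*153/2)²) = -94881/(-15 + 12*(-22491/2)²) = -94881/(-15 + 12*(505845081/4)) = -94881/(-15 + 1517535243) = -94881/1517535228 = -94881*1/1517535228 = -31627/505845076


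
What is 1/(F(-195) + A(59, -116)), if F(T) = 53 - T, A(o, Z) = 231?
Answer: 1/479 ≈ 0.0020877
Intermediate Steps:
1/(F(-195) + A(59, -116)) = 1/((53 - 1*(-195)) + 231) = 1/((53 + 195) + 231) = 1/(248 + 231) = 1/479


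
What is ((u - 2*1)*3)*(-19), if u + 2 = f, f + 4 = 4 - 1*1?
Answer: 285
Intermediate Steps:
f = -1 (f = -4 + (4 - 1*1) = -4 + (4 - 1) = -4 + 3 = -1)
u = -3 (u = -2 - 1 = -3)
((u - 2*1)*3)*(-19) = ((-3 - 2*1)*3)*(-19) = ((-3 - 2)*3)*(-19) = -5*3*(-19) = -15*(-19) = 285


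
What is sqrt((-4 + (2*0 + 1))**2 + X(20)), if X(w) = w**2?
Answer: sqrt(409) ≈ 20.224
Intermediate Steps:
sqrt((-4 + (2*0 + 1))**2 + X(20)) = sqrt((-4 + (2*0 + 1))**2 + 20**2) = sqrt((-4 + (0 + 1))**2 + 400) = sqrt((-4 + 1)**2 + 400) = sqrt((-3)**2 + 400) = sqrt(9 + 400) = sqrt(409)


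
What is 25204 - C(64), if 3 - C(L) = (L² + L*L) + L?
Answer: 33457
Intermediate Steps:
C(L) = 3 - L - 2*L² (C(L) = 3 - ((L² + L*L) + L) = 3 - ((L² + L²) + L) = 3 - (2*L² + L) = 3 - (L + 2*L²) = 3 + (-L - 2*L²) = 3 - L - 2*L²)
25204 - C(64) = 25204 - (3 - 1*64 - 2*64²) = 25204 - (3 - 64 - 2*4096) = 25204 - (3 - 64 - 8192) = 25204 - 1*(-8253) = 25204 + 8253 = 33457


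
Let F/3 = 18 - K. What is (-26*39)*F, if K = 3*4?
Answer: -18252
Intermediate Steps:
K = 12
F = 18 (F = 3*(18 - 1*12) = 3*(18 - 12) = 3*6 = 18)
(-26*39)*F = -26*39*18 = -1014*18 = -18252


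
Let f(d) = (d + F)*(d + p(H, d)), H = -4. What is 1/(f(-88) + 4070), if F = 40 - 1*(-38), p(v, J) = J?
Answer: 1/5830 ≈ 0.00017153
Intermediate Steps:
F = 78 (F = 40 + 38 = 78)
f(d) = 2*d*(78 + d) (f(d) = (d + 78)*(d + d) = (78 + d)*(2*d) = 2*d*(78 + d))
1/(f(-88) + 4070) = 1/(2*(-88)*(78 - 88) + 4070) = 1/(2*(-88)*(-10) + 4070) = 1/(1760 + 4070) = 1/5830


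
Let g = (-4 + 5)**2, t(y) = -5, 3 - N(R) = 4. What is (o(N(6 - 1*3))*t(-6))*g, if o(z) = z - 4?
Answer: 25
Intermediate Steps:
N(R) = -1 (N(R) = 3 - 1*4 = 3 - 4 = -1)
g = 1 (g = 1**2 = 1)
o(z) = -4 + z
(o(N(6 - 1*3))*t(-6))*g = ((-4 - 1)*(-5))*1 = -5*(-5)*1 = 25*1 = 25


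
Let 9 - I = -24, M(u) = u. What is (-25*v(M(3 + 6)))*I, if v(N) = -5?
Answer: 4125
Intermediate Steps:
I = 33 (I = 9 - 1*(-24) = 9 + 24 = 33)
(-25*v(M(3 + 6)))*I = -25*(-5)*33 = 125*33 = 4125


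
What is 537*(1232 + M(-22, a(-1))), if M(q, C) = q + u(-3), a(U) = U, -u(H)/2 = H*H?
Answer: 640104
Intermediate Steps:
u(H) = -2*H² (u(H) = -2*H*H = -2*H²)
M(q, C) = -18 + q (M(q, C) = q - 2*(-3)² = q - 2*9 = q - 18 = -18 + q)
537*(1232 + M(-22, a(-1))) = 537*(1232 + (-18 - 22)) = 537*(1232 - 40) = 537*1192 = 640104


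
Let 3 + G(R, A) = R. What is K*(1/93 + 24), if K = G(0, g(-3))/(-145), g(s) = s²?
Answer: 77/155 ≈ 0.49677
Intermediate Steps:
G(R, A) = -3 + R
K = 3/145 (K = (-3 + 0)/(-145) = -3*(-1/145) = 3/145 ≈ 0.020690)
K*(1/93 + 24) = 3*(1/93 + 24)/145 = (3/145)*(2233/93) = 77/155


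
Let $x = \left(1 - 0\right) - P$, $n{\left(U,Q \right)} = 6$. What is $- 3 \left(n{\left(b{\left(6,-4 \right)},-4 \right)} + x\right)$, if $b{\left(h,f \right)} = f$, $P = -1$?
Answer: $-24$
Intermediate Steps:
$x = 2$ ($x = \left(1 - 0\right) - -1 = \left(1 + 0\right) + 1 = 1 + 1 = 2$)
$- 3 \left(n{\left(b{\left(6,-4 \right)},-4 \right)} + x\right) = - 3 \left(6 + 2\right) = \left(-3\right) 8 = -24$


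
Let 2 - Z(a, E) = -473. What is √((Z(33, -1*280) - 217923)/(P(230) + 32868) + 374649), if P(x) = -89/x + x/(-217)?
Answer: √1008092463764336688556401/1640369667 ≈ 612.08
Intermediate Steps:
Z(a, E) = 475 (Z(a, E) = 2 - 1*(-473) = 2 + 473 = 475)
P(x) = -89/x - x/217 (P(x) = -89/x + x*(-1/217) = -89/x - x/217)
√((Z(33, -1*280) - 217923)/(P(230) + 32868) + 374649) = √((475 - 217923)/((-89/230 - 1/217*230) + 32868) + 374649) = √(-217448/((-89*1/230 - 230/217) + 32868) + 374649) = √(-217448/((-89/230 - 230/217) + 32868) + 374649) = √(-217448/(-72213/49910 + 32868) + 374649) = √(-217448/1640369667/49910 + 374649) = √(-217448*49910/1640369667 + 374649) = √(-10852829680/1640369667 + 374649) = √(614552002542203/1640369667) = √1008092463764336688556401/1640369667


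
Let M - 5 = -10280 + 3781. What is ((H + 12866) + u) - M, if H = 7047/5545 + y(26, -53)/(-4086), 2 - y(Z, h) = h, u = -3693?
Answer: 354993671357/22656870 ≈ 15668.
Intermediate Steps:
y(Z, h) = 2 - h
M = -6494 (M = 5 + (-10280 + 3781) = 5 - 6499 = -6494)
H = 28489067/22656870 (H = 7047/5545 + (2 - 1*(-53))/(-4086) = 7047*(1/5545) + (2 + 53)*(-1/4086) = 7047/5545 + 55*(-1/4086) = 7047/5545 - 55/4086 = 28489067/22656870 ≈ 1.2574)
((H + 12866) + u) - M = ((28489067/22656870 + 12866) - 3693) - 1*(-6494) = (291531778487/22656870 - 3693) + 6494 = 207859957577/22656870 + 6494 = 354993671357/22656870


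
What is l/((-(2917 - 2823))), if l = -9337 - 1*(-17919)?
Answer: -4291/47 ≈ -91.298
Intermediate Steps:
l = 8582 (l = -9337 + 17919 = 8582)
l/((-(2917 - 2823))) = 8582/((-(2917 - 2823))) = 8582/((-1*94)) = 8582/(-94) = 8582*(-1/94) = -4291/47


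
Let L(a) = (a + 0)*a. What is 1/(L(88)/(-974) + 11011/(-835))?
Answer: -406645/8595477 ≈ -0.047309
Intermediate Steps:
L(a) = a² (L(a) = a*a = a²)
1/(L(88)/(-974) + 11011/(-835)) = 1/(88²/(-974) + 11011/(-835)) = 1/(7744*(-1/974) + 11011*(-1/835)) = 1/(-3872/487 - 11011/835) = 1/(-8595477/406645) = -406645/8595477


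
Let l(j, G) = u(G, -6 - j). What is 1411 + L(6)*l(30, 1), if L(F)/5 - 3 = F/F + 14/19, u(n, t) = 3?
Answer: 28159/19 ≈ 1482.1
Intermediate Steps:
l(j, G) = 3
L(F) = 450/19 (L(F) = 15 + 5*(F/F + 14/19) = 15 + 5*(1 + 14*(1/19)) = 15 + 5*(1 + 14/19) = 15 + 5*(33/19) = 15 + 165/19 = 450/19)
1411 + L(6)*l(30, 1) = 1411 + (450/19)*3 = 1411 + 1350/19 = 28159/19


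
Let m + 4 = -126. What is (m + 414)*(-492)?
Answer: -139728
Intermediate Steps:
m = -130 (m = -4 - 126 = -130)
(m + 414)*(-492) = (-130 + 414)*(-492) = 284*(-492) = -139728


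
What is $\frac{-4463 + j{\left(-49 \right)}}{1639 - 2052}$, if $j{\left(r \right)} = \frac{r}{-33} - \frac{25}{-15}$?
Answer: $\frac{21025}{1947} \approx 10.799$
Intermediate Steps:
$j{\left(r \right)} = \frac{5}{3} - \frac{r}{33}$ ($j{\left(r \right)} = r \left(- \frac{1}{33}\right) - - \frac{5}{3} = - \frac{r}{33} + \frac{5}{3} = \frac{5}{3} - \frac{r}{33}$)
$\frac{-4463 + j{\left(-49 \right)}}{1639 - 2052} = \frac{-4463 + \left(\frac{5}{3} - - \frac{49}{33}\right)}{1639 - 2052} = \frac{-4463 + \left(\frac{5}{3} + \frac{49}{33}\right)}{-413} = \left(-4463 + \frac{104}{33}\right) \left(- \frac{1}{413}\right) = \left(- \frac{147175}{33}\right) \left(- \frac{1}{413}\right) = \frac{21025}{1947}$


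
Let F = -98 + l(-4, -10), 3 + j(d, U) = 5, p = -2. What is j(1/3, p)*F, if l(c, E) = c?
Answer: -204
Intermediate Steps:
j(d, U) = 2 (j(d, U) = -3 + 5 = 2)
F = -102 (F = -98 - 4 = -102)
j(1/3, p)*F = 2*(-102) = -204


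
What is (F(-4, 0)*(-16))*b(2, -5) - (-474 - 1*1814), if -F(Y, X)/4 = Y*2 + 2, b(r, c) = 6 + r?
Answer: -784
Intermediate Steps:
F(Y, X) = -8 - 8*Y (F(Y, X) = -4*(Y*2 + 2) = -4*(2*Y + 2) = -4*(2 + 2*Y) = -8 - 8*Y)
(F(-4, 0)*(-16))*b(2, -5) - (-474 - 1*1814) = ((-8 - 8*(-4))*(-16))*(6 + 2) - (-474 - 1*1814) = ((-8 + 32)*(-16))*8 - (-474 - 1814) = (24*(-16))*8 - 1*(-2288) = -384*8 + 2288 = -3072 + 2288 = -784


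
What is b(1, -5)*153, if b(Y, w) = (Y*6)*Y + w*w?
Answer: 4743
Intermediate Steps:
b(Y, w) = w² + 6*Y² (b(Y, w) = (6*Y)*Y + w² = 6*Y² + w² = w² + 6*Y²)
b(1, -5)*153 = ((-5)² + 6*1²)*153 = (25 + 6*1)*153 = (25 + 6)*153 = 31*153 = 4743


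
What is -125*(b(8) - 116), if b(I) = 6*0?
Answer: 14500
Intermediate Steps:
b(I) = 0
-125*(b(8) - 116) = -125*(0 - 116) = -125*(-116) = 14500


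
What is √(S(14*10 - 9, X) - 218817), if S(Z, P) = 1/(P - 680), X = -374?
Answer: I*√243087307426/1054 ≈ 467.78*I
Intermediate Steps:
S(Z, P) = 1/(-680 + P)
√(S(14*10 - 9, X) - 218817) = √(1/(-680 - 374) - 218817) = √(1/(-1054) - 218817) = √(-1/1054 - 218817) = √(-230633119/1054) = I*√243087307426/1054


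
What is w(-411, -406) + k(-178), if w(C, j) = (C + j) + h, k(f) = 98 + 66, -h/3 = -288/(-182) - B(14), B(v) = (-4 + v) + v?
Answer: -53303/91 ≈ -585.75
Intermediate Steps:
B(v) = -4 + 2*v
h = 6120/91 (h = -3*(-288/(-182) - (-4 + 2*14)) = -3*(-288*(-1/182) - (-4 + 28)) = -3*(144/91 - 1*24) = -3*(144/91 - 24) = -3*(-2040/91) = 6120/91 ≈ 67.253)
k(f) = 164
w(C, j) = 6120/91 + C + j (w(C, j) = (C + j) + 6120/91 = 6120/91 + C + j)
w(-411, -406) + k(-178) = (6120/91 - 411 - 406) + 164 = -68227/91 + 164 = -53303/91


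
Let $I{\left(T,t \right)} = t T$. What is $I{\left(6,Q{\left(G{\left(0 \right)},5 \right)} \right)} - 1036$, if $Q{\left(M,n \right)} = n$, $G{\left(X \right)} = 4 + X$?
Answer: $-1006$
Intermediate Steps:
$I{\left(T,t \right)} = T t$
$I{\left(6,Q{\left(G{\left(0 \right)},5 \right)} \right)} - 1036 = 6 \cdot 5 - 1036 = 30 - 1036 = -1006$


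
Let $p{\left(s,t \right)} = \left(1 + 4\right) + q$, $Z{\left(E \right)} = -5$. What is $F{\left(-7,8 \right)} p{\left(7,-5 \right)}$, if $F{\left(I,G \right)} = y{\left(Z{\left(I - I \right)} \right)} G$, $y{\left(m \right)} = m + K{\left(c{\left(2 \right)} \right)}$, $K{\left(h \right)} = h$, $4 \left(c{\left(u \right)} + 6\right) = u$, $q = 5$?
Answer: $-840$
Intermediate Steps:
$c{\left(u \right)} = -6 + \frac{u}{4}$
$y{\left(m \right)} = - \frac{11}{2} + m$ ($y{\left(m \right)} = m + \left(-6 + \frac{1}{4} \cdot 2\right) = m + \left(-6 + \frac{1}{2}\right) = m - \frac{11}{2} = - \frac{11}{2} + m$)
$p{\left(s,t \right)} = 10$ ($p{\left(s,t \right)} = \left(1 + 4\right) + 5 = 5 + 5 = 10$)
$F{\left(I,G \right)} = - \frac{21 G}{2}$ ($F{\left(I,G \right)} = \left(- \frac{11}{2} - 5\right) G = - \frac{21 G}{2}$)
$F{\left(-7,8 \right)} p{\left(7,-5 \right)} = \left(- \frac{21}{2}\right) 8 \cdot 10 = \left(-84\right) 10 = -840$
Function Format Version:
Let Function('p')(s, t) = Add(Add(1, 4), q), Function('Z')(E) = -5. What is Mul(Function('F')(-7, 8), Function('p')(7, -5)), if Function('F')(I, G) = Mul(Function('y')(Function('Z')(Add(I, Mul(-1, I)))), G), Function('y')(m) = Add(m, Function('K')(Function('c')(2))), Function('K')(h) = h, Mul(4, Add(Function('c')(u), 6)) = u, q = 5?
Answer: -840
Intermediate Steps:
Function('c')(u) = Add(-6, Mul(Rational(1, 4), u))
Function('y')(m) = Add(Rational(-11, 2), m) (Function('y')(m) = Add(m, Add(-6, Mul(Rational(1, 4), 2))) = Add(m, Add(-6, Rational(1, 2))) = Add(m, Rational(-11, 2)) = Add(Rational(-11, 2), m))
Function('p')(s, t) = 10 (Function('p')(s, t) = Add(Add(1, 4), 5) = Add(5, 5) = 10)
Function('F')(I, G) = Mul(Rational(-21, 2), G) (Function('F')(I, G) = Mul(Add(Rational(-11, 2), -5), G) = Mul(Rational(-21, 2), G))
Mul(Function('F')(-7, 8), Function('p')(7, -5)) = Mul(Mul(Rational(-21, 2), 8), 10) = Mul(-84, 10) = -840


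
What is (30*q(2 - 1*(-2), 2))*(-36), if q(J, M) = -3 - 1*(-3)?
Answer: 0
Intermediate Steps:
q(J, M) = 0 (q(J, M) = -3 + 3 = 0)
(30*q(2 - 1*(-2), 2))*(-36) = (30*0)*(-36) = 0*(-36) = 0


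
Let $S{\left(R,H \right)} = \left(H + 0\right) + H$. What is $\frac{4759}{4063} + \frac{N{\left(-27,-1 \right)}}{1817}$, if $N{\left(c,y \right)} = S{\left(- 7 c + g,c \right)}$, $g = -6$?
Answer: $\frac{8427701}{7382471} \approx 1.1416$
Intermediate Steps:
$S{\left(R,H \right)} = 2 H$ ($S{\left(R,H \right)} = H + H = 2 H$)
$N{\left(c,y \right)} = 2 c$
$\frac{4759}{4063} + \frac{N{\left(-27,-1 \right)}}{1817} = \frac{4759}{4063} + \frac{2 \left(-27\right)}{1817} = 4759 \cdot \frac{1}{4063} - \frac{54}{1817} = \frac{4759}{4063} - \frac{54}{1817} = \frac{8427701}{7382471}$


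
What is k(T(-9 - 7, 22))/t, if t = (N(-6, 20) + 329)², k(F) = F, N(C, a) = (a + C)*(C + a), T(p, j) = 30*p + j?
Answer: -458/275625 ≈ -0.0016617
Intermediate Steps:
T(p, j) = j + 30*p
N(C, a) = (C + a)² (N(C, a) = (C + a)*(C + a) = (C + a)²)
t = 275625 (t = ((-6 + 20)² + 329)² = (14² + 329)² = (196 + 329)² = 525² = 275625)
k(T(-9 - 7, 22))/t = (22 + 30*(-9 - 7))/275625 = (22 + 30*(-16))*(1/275625) = (22 - 480)*(1/275625) = -458*1/275625 = -458/275625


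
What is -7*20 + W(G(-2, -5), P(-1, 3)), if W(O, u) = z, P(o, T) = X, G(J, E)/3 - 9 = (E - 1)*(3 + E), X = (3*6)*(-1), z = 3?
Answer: -137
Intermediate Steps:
X = -18 (X = 18*(-1) = -18)
G(J, E) = 27 + 3*(-1 + E)*(3 + E) (G(J, E) = 27 + 3*((E - 1)*(3 + E)) = 27 + 3*((-1 + E)*(3 + E)) = 27 + 3*(-1 + E)*(3 + E))
P(o, T) = -18
W(O, u) = 3
-7*20 + W(G(-2, -5), P(-1, 3)) = -7*20 + 3 = -140 + 3 = -137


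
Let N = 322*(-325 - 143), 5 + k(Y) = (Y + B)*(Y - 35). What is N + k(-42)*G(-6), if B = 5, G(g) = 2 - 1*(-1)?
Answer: -142164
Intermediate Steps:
G(g) = 3 (G(g) = 2 + 1 = 3)
k(Y) = -5 + (-35 + Y)*(5 + Y) (k(Y) = -5 + (Y + 5)*(Y - 35) = -5 + (5 + Y)*(-35 + Y) = -5 + (-35 + Y)*(5 + Y))
N = -150696 (N = 322*(-468) = -150696)
N + k(-42)*G(-6) = -150696 + (-180 + (-42)**2 - 30*(-42))*3 = -150696 + (-180 + 1764 + 1260)*3 = -150696 + 2844*3 = -150696 + 8532 = -142164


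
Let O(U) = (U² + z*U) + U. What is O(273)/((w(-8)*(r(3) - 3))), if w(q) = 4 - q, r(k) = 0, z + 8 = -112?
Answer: -7007/6 ≈ -1167.8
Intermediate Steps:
z = -120 (z = -8 - 112 = -120)
O(U) = U² - 119*U (O(U) = (U² - 120*U) + U = U² - 119*U)
O(273)/((w(-8)*(r(3) - 3))) = (273*(-119 + 273))/(((4 - 1*(-8))*(0 - 3))) = (273*154)/(((4 + 8)*(-3))) = 42042/((12*(-3))) = 42042/(-36) = 42042*(-1/36) = -7007/6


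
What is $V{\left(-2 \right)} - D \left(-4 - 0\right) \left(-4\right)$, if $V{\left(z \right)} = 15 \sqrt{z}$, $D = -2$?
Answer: $32 + 15 i \sqrt{2} \approx 32.0 + 21.213 i$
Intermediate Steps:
$V{\left(-2 \right)} - D \left(-4 - 0\right) \left(-4\right) = 15 \sqrt{-2} - - 2 \left(-4 - 0\right) \left(-4\right) = 15 i \sqrt{2} - - 2 \left(-4 + 0\right) \left(-4\right) = 15 i \sqrt{2} - \left(-2\right) \left(-4\right) \left(-4\right) = 15 i \sqrt{2} - 8 \left(-4\right) = 15 i \sqrt{2} - -32 = 15 i \sqrt{2} + 32 = 32 + 15 i \sqrt{2}$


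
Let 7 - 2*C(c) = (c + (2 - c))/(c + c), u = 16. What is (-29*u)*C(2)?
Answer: -1508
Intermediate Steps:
C(c) = 7/2 - 1/(2*c) (C(c) = 7/2 - (c + (2 - c))/(2*(c + c)) = 7/2 - 1/(2*c))
(-29*u)*C(2) = (-29*16)*((½)*(-1 + 7*2)/2) = -232*(-1 + 14)/2 = -232*13/2 = -464*13/4 = -1508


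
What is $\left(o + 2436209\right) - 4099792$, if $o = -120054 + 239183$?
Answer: $-1544454$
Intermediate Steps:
$o = 119129$
$\left(o + 2436209\right) - 4099792 = \left(119129 + 2436209\right) - 4099792 = 2555338 - 4099792 = -1544454$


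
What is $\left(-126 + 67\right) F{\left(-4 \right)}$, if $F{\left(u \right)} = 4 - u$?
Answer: $-472$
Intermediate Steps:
$\left(-126 + 67\right) F{\left(-4 \right)} = \left(-126 + 67\right) \left(4 - -4\right) = - 59 \left(4 + 4\right) = \left(-59\right) 8 = -472$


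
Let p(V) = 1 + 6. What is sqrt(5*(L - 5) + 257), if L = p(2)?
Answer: sqrt(267) ≈ 16.340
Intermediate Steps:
p(V) = 7
L = 7
sqrt(5*(L - 5) + 257) = sqrt(5*(7 - 5) + 257) = sqrt(5*2 + 257) = sqrt(10 + 257) = sqrt(267)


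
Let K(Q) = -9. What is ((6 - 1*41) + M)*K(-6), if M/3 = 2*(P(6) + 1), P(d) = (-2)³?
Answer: 693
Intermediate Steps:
P(d) = -8
M = -42 (M = 3*(2*(-8 + 1)) = 3*(2*(-7)) = 3*(-14) = -42)
((6 - 1*41) + M)*K(-6) = ((6 - 1*41) - 42)*(-9) = ((6 - 41) - 42)*(-9) = (-35 - 42)*(-9) = -77*(-9) = 693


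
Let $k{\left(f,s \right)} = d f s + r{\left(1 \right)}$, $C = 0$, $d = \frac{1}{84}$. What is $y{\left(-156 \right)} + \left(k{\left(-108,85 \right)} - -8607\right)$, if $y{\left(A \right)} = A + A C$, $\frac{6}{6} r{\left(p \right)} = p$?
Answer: $\frac{58399}{7} \approx 8342.7$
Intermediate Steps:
$d = \frac{1}{84} \approx 0.011905$
$r{\left(p \right)} = p$
$k{\left(f,s \right)} = 1 + \frac{f s}{84}$ ($k{\left(f,s \right)} = \frac{f}{84} s + 1 = \frac{f s}{84} + 1 = 1 + \frac{f s}{84}$)
$y{\left(A \right)} = A$ ($y{\left(A \right)} = A + A 0 = A + 0 = A$)
$y{\left(-156 \right)} + \left(k{\left(-108,85 \right)} - -8607\right) = -156 + \left(\left(1 + \frac{1}{84} \left(-108\right) 85\right) - -8607\right) = -156 + \left(\left(1 - \frac{765}{7}\right) + 8607\right) = -156 + \left(- \frac{758}{7} + 8607\right) = -156 + \frac{59491}{7} = \frac{58399}{7}$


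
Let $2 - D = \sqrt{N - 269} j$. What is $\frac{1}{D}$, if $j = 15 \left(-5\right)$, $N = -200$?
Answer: $\frac{2}{2638129} - \frac{75 i \sqrt{469}}{2638129} \approx 7.5811 \cdot 10^{-7} - 0.00061568 i$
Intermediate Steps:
$j = -75$
$D = 2 + 75 i \sqrt{469}$ ($D = 2 - \sqrt{-200 - 269} \left(-75\right) = 2 - \sqrt{-469} \left(-75\right) = 2 - i \sqrt{469} \left(-75\right) = 2 - - 75 i \sqrt{469} = 2 + 75 i \sqrt{469} \approx 2.0 + 1624.2 i$)
$\frac{1}{D} = \frac{1}{2 + 75 i \sqrt{469}}$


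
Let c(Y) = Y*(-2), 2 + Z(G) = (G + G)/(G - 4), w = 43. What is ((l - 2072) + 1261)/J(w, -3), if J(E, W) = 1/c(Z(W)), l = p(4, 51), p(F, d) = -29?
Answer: -1920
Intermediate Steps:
l = -29
Z(G) = -2 + 2*G/(-4 + G) (Z(G) = -2 + (G + G)/(G - 4) = -2 + (2*G)/(-4 + G) = -2 + 2*G/(-4 + G))
c(Y) = -2*Y
J(E, W) = 1/4 - W/16 (J(E, W) = 1/(-16/(-4 + W)) = 1/4 - W/16)
((l - 2072) + 1261)/J(w, -3) = ((-29 - 2072) + 1261)/(1/4 - 1/16*(-3)) = (-2101 + 1261)/(1/4 + 3/16) = -840/7/16 = -840*16/7 = -1920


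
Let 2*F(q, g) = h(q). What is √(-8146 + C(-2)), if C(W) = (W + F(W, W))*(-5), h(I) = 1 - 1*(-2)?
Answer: I*√32574/2 ≈ 90.241*I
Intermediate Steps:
h(I) = 3 (h(I) = 1 + 2 = 3)
F(q, g) = 3/2 (F(q, g) = (½)*3 = 3/2)
C(W) = -15/2 - 5*W (C(W) = (W + 3/2)*(-5) = (3/2 + W)*(-5) = -15/2 - 5*W)
√(-8146 + C(-2)) = √(-8146 + (-15/2 - 5*(-2))) = √(-8146 + (-15/2 + 10)) = √(-8146 + 5/2) = √(-16287/2) = I*√32574/2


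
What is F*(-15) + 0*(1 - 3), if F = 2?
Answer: -30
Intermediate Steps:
F*(-15) + 0*(1 - 3) = 2*(-15) + 0*(1 - 3) = -30 + 0*(-2) = -30 + 0 = -30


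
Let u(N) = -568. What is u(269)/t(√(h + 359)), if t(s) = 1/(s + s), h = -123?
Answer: -2272*√59 ≈ -17452.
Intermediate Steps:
t(s) = 1/(2*s)
u(269)/t(√(h + 359)) = -568*2*√(-123 + 359) = -568*4*√59 = -2272*√59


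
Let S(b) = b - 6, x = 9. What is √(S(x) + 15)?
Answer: 3*√2 ≈ 4.2426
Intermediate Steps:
S(b) = -6 + b
√(S(x) + 15) = √((-6 + 9) + 15) = √(3 + 15) = √18 = 3*√2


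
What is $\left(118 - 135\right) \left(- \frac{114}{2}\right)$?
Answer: $969$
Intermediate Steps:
$\left(118 - 135\right) \left(- \frac{114}{2}\right) = - 17 \left(\left(-114\right) \frac{1}{2}\right) = \left(-17\right) \left(-57\right) = 969$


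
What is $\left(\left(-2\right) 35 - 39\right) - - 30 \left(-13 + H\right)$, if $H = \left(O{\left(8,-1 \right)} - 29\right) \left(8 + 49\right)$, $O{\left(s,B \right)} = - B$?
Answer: $-48379$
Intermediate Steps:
$H = -1596$ ($H = \left(\left(-1\right) \left(-1\right) - 29\right) \left(8 + 49\right) = \left(1 - 29\right) 57 = \left(-28\right) 57 = -1596$)
$\left(\left(-2\right) 35 - 39\right) - - 30 \left(-13 + H\right) = \left(\left(-2\right) 35 - 39\right) - - 30 \left(-13 - 1596\right) = \left(-70 - 39\right) - \left(-30\right) \left(-1609\right) = -109 - 48270 = -48379$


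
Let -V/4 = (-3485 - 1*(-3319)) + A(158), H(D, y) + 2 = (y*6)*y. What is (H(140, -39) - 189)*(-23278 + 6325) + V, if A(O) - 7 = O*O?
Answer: -151574275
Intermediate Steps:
H(D, y) = -2 + 6*y**2 (H(D, y) = -2 + (y*6)*y = -2 + (6*y)*y = -2 + 6*y**2)
A(O) = 7 + O**2 (A(O) = 7 + O*O = 7 + O**2)
V = -99220 (V = -4*((-3485 - 1*(-3319)) + (7 + 158**2)) = -4*((-3485 + 3319) + (7 + 24964)) = -4*(-166 + 24971) = -4*24805 = -99220)
(H(140, -39) - 189)*(-23278 + 6325) + V = ((-2 + 6*(-39)**2) - 189)*(-23278 + 6325) - 99220 = ((-2 + 6*1521) - 189)*(-16953) - 99220 = ((-2 + 9126) - 189)*(-16953) - 99220 = (9124 - 189)*(-16953) - 99220 = 8935*(-16953) - 99220 = -151475055 - 99220 = -151574275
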